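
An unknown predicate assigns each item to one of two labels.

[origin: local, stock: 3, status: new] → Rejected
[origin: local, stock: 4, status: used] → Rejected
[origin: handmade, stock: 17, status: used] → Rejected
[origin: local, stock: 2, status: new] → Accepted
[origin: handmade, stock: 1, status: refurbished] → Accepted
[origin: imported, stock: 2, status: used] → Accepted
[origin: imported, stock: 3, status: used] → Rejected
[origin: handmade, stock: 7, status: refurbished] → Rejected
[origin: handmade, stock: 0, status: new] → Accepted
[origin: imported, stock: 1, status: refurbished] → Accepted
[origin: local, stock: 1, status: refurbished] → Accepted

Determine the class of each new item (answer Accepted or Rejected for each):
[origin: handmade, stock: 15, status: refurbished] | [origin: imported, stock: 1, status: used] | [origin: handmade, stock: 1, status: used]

A rule that fits every label: stock ≤ 2 — true of each 'Accepted' example, false of each 'Rejected' one.

Rejected, Accepted, Accepted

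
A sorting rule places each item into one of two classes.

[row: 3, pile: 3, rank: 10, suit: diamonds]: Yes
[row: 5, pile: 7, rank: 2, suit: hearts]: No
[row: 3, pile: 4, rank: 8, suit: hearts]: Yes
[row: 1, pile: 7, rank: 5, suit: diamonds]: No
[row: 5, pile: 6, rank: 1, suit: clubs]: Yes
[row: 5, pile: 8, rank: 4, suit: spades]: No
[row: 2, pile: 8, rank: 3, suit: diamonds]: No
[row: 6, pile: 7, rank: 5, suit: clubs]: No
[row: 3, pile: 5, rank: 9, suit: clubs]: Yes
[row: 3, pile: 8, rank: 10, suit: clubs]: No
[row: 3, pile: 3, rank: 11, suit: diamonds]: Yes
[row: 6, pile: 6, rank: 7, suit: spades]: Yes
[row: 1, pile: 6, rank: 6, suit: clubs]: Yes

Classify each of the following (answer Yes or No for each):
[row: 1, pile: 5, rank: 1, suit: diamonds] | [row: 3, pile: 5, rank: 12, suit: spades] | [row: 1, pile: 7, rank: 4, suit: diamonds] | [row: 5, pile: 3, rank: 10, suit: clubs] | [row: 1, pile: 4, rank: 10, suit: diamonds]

Yes, Yes, No, Yes, Yes

One predicate separates the groups cleanly: pile ≤ 6.
[row: 1, pile: 5, rank: 1, suit: diamonds]: Yes (pile = 5).
[row: 3, pile: 5, rank: 12, suit: spades]: Yes (pile = 5).
[row: 1, pile: 7, rank: 4, suit: diamonds]: No (pile = 7).
[row: 5, pile: 3, rank: 10, suit: clubs]: Yes (pile = 3).
[row: 1, pile: 4, rank: 10, suit: diamonds]: Yes (pile = 4).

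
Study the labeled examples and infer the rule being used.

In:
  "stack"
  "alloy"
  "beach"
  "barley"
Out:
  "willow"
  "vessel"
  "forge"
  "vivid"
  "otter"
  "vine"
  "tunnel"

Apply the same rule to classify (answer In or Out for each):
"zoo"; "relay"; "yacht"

Out, In, In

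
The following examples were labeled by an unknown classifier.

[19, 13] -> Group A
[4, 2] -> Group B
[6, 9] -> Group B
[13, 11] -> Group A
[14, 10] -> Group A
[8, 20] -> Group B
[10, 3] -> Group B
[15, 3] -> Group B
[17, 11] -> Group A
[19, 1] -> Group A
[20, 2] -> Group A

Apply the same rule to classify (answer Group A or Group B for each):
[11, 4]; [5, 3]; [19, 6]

A rule that fits every label: first > second AND sum ≥ 20 — true of each 'Group A' example, false of each 'Group B' one.
[11, 4]: Group B (11 > 4, 11+4 = 15). [5, 3]: Group B (5 > 3, 5+3 = 8). [19, 6]: Group A (19 > 6, 19+6 = 25).

Group B, Group B, Group A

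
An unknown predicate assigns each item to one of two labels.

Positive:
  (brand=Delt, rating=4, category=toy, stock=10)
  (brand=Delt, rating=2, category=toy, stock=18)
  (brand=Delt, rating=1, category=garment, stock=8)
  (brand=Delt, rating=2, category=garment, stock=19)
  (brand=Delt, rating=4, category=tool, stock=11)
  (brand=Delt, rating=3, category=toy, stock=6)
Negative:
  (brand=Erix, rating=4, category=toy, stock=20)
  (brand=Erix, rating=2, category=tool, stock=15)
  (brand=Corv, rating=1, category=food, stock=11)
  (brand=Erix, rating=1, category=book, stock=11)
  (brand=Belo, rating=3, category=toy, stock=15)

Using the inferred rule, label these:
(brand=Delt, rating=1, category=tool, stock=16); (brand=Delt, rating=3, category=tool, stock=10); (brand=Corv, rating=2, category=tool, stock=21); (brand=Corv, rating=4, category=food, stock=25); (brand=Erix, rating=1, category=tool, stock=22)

Positive, Positive, Negative, Negative, Negative

Comparing the two groups points to one rule — brand is Delt.
(brand=Delt, rating=1, category=tool, stock=16): Positive (brand is Delt).
(brand=Delt, rating=3, category=tool, stock=10): Positive (brand is Delt).
(brand=Corv, rating=2, category=tool, stock=21): Negative (brand is Corv).
(brand=Corv, rating=4, category=food, stock=25): Negative (brand is Corv).
(brand=Erix, rating=1, category=tool, stock=22): Negative (brand is Erix).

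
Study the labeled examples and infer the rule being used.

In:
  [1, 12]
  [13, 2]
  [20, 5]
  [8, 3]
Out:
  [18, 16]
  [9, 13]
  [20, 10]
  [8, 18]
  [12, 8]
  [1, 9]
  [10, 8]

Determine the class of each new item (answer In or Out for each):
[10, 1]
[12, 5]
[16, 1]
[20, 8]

The common property of the 'In' items is: sum is odd. No 'Out' item has it.
[10, 1] — 10+1 = 11, hence In. [12, 5] — 12+5 = 17, hence In. [16, 1] — 16+1 = 17, hence In. [20, 8] — 20+8 = 28, hence Out.

In, In, In, Out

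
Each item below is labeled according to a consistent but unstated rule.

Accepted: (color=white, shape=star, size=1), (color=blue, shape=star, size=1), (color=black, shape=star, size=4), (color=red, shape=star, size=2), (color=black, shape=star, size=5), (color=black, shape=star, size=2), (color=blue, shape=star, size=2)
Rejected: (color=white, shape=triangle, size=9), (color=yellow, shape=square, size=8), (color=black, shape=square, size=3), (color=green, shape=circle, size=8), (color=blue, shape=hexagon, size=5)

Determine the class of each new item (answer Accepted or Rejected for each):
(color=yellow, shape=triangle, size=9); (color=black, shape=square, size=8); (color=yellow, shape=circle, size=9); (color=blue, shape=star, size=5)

'Accepted' ⟺ shape is star.

Rejected, Rejected, Rejected, Accepted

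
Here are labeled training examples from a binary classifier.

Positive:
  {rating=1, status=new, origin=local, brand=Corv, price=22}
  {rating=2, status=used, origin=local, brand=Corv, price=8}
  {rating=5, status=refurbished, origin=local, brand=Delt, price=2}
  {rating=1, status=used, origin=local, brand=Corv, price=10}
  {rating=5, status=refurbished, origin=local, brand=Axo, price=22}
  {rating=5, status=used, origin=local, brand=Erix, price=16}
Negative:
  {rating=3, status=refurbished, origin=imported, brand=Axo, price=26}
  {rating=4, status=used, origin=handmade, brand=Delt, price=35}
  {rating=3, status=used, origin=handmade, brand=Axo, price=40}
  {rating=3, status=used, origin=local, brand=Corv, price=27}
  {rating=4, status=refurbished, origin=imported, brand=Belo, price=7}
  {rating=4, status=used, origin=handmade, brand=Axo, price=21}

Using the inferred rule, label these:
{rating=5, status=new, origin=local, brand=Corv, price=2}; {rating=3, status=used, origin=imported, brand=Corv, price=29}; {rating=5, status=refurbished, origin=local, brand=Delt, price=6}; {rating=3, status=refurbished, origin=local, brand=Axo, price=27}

The common property of the 'Positive' items is: origin is local AND price ≤ 22. No 'Negative' item has it.
Positive: {rating=5, status=new, origin=local, brand=Corv, price=2}, since origin is local, price = 2. Negative: {rating=3, status=used, origin=imported, brand=Corv, price=29}, since origin is imported, price = 29. Positive: {rating=5, status=refurbished, origin=local, brand=Delt, price=6}, since origin is local, price = 6. Negative: {rating=3, status=refurbished, origin=local, brand=Axo, price=27}, since origin is local, price = 27.

Positive, Negative, Positive, Negative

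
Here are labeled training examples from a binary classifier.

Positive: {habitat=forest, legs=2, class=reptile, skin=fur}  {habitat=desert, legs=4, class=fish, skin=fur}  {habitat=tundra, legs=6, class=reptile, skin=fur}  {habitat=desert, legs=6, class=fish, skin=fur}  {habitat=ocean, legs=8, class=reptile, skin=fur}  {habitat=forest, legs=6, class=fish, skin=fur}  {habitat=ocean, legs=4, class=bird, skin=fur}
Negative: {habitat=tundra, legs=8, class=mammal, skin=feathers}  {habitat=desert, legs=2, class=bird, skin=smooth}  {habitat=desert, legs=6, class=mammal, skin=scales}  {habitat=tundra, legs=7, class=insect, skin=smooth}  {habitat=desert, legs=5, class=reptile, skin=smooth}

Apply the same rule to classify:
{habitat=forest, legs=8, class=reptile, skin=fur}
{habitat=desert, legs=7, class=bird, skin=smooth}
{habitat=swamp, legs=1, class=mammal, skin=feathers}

The distinguishing property — skin is fur — holds for all the 'Positive' cases and none of the 'Negative' cases.
{habitat=forest, legs=8, class=reptile, skin=fur}: Positive (skin is fur).
{habitat=desert, legs=7, class=bird, skin=smooth}: Negative (skin is smooth).
{habitat=swamp, legs=1, class=mammal, skin=feathers}: Negative (skin is feathers).

Positive, Negative, Negative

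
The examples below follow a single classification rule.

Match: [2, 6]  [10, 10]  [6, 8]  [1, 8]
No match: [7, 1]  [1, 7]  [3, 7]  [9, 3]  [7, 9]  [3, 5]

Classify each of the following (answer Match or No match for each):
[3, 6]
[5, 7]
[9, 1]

Match, No match, No match

The distinguishing property — second is even — holds for all the 'Match' cases and none of the 'No match' cases.
Match: [3, 6], since second 6. No match: [5, 7], since second 7. No match: [9, 1], since second 1.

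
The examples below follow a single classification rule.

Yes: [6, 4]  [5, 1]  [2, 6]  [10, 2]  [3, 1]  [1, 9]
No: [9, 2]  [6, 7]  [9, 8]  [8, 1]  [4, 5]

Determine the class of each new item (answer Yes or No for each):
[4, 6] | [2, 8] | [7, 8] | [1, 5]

A rule that fits every label: sum is even — true of each 'Yes' example, false of each 'No' one.
Yes: [4, 6], since 4+6 = 10.
Yes: [2, 8], since 2+8 = 10.
No: [7, 8], since 7+8 = 15.
Yes: [1, 5], since 1+5 = 6.

Yes, Yes, No, Yes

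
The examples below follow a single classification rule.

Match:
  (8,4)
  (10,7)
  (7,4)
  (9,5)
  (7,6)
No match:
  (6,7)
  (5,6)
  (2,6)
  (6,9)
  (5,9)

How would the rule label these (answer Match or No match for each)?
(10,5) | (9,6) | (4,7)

Match, Match, No match

All 'Match' examples share one property — first > second — and every 'No match' example lacks it.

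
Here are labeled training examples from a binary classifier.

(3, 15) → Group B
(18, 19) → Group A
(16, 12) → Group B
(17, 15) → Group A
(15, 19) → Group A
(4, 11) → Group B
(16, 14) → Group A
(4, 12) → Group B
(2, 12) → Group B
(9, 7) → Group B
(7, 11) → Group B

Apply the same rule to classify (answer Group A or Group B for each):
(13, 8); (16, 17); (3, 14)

Group B, Group A, Group B

All 'Group A' examples share one property — sum ≥ 30 — and every 'Group B' example lacks it.
(13, 8) → 13+8 = 21 → Group B. (16, 17) → 16+17 = 33 → Group A. (3, 14) → 3+14 = 17 → Group B.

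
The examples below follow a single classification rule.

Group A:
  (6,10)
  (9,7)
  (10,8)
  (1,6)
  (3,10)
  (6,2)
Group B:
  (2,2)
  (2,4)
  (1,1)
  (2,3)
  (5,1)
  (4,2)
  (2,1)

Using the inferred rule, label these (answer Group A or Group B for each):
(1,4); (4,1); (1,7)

A rule that fits every label: sum ≥ 7 — true of each 'Group A' example, false of each 'Group B' one.

Group B, Group B, Group A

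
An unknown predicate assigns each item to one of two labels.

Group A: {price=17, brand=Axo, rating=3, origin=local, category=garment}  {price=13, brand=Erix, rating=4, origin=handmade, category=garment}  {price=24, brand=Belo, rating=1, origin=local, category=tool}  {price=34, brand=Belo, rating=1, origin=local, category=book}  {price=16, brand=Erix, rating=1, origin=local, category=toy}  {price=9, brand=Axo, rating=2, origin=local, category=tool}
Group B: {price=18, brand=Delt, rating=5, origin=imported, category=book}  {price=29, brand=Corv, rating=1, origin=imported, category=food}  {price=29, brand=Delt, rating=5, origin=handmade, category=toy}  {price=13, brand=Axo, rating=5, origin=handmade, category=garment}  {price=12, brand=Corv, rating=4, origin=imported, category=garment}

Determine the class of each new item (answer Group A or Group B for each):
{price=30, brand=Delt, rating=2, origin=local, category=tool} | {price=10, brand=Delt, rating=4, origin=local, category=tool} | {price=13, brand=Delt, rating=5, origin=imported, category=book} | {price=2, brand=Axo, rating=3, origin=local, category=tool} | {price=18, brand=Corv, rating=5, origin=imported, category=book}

The rule appears to be: origin is local OR brand is Erix.

Group A, Group A, Group B, Group A, Group B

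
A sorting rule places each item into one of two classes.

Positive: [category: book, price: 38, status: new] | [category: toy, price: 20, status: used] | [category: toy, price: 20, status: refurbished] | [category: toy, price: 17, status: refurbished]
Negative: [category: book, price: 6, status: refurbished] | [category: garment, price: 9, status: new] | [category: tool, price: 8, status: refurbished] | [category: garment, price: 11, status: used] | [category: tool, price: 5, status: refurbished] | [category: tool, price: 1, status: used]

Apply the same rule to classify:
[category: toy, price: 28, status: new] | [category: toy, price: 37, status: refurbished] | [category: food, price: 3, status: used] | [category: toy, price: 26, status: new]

Positive, Positive, Negative, Positive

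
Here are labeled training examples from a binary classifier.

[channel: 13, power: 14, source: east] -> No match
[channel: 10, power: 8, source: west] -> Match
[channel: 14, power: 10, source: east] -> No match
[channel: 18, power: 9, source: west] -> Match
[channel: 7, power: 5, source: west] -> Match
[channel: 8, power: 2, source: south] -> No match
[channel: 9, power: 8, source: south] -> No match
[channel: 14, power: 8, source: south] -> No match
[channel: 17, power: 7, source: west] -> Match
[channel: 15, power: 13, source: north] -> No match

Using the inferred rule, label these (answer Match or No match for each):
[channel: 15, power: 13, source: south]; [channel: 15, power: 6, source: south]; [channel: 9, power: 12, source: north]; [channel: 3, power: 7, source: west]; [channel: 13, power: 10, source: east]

Checking candidate rules against both groups, what survives is: source is west.

No match, No match, No match, Match, No match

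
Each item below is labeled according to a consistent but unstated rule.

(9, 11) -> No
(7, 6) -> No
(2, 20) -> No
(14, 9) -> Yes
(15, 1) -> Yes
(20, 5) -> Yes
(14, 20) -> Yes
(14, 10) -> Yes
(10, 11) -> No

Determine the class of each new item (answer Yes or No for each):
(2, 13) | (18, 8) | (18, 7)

No, Yes, Yes

All 'Yes' examples share one property — first ≥ 11 — and every 'No' example lacks it.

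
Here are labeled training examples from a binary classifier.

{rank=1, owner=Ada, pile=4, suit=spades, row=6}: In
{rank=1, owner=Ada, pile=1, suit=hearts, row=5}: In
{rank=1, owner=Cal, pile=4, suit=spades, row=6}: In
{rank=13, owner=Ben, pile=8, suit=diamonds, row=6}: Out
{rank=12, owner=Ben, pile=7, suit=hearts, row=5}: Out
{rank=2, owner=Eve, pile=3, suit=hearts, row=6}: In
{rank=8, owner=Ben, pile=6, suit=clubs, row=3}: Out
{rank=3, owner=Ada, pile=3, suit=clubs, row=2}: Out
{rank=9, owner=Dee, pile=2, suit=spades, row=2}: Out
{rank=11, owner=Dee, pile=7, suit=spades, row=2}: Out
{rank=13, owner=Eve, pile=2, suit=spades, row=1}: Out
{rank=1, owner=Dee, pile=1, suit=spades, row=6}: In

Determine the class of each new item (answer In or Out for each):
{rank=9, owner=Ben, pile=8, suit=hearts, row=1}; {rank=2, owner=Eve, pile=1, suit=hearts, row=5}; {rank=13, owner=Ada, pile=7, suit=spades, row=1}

Out, In, Out

Rule: rank ≤ 2. This holds for each 'In' example and fails for each 'Out' one.
Out: {rank=9, owner=Ben, pile=8, suit=hearts, row=1}, since rank = 9.
In: {rank=2, owner=Eve, pile=1, suit=hearts, row=5}, since rank = 2.
Out: {rank=13, owner=Ada, pile=7, suit=spades, row=1}, since rank = 13.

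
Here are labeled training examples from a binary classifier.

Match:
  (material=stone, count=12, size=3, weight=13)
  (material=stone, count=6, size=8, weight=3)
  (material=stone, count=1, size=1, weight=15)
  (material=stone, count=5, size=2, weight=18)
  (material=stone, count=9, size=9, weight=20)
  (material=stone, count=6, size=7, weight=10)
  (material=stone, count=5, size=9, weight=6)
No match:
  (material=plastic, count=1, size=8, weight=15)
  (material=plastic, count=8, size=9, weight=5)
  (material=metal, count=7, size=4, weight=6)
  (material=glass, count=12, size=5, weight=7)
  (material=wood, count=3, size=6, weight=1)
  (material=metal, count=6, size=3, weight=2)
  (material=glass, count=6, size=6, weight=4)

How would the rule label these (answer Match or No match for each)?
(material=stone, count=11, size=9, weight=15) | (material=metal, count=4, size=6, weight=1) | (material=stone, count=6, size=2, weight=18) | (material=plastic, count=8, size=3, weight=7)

Match, No match, Match, No match

Looking at the examples, the only property every 'Match' case has and every 'No match' case lacks is: material is stone.
(material=stone, count=11, size=9, weight=15): Match (material is stone). (material=metal, count=4, size=6, weight=1): No match (material is metal). (material=stone, count=6, size=2, weight=18): Match (material is stone). (material=plastic, count=8, size=3, weight=7): No match (material is plastic).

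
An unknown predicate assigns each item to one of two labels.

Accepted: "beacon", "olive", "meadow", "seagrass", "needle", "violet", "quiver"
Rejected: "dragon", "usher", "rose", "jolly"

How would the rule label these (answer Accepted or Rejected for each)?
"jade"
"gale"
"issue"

The classifier is using: has ≥ 3 vowels.
"jade": 2 vowels — does not pass, so Rejected. "gale": 2 vowels — does not pass, so Rejected. "issue": 3 vowels — has this property, so Accepted.

Rejected, Rejected, Accepted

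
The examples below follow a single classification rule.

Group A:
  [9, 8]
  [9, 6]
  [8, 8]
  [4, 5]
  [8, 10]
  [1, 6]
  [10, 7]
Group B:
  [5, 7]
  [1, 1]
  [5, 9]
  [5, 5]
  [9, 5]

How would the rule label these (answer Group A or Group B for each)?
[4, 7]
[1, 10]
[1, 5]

Group A, Group A, Group B

The distinguishing property — product is even — holds for all the 'Group A' cases and none of the 'Group B' cases.
[4, 7]: 4·7 = 28 — satisfies this, so Group A.
[1, 10]: 1·10 = 10 — satisfies this, so Group A.
[1, 5]: 1·5 = 5 — fails this test, so Group B.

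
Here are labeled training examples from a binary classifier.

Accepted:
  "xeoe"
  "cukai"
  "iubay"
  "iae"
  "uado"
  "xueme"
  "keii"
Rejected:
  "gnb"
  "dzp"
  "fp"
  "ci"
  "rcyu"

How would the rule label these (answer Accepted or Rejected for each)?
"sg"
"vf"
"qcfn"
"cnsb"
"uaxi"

'Accepted' ⟺ has ≥ 2 vowels.
"sg": 0 vowels — doesn't qualify, so Rejected.
"vf": 0 vowels — doesn't qualify, so Rejected.
"qcfn": 0 vowels — doesn't qualify, so Rejected.
"cnsb": 0 vowels — doesn't qualify, so Rejected.
"uaxi": 3 vowels — fits, so Accepted.

Rejected, Rejected, Rejected, Rejected, Accepted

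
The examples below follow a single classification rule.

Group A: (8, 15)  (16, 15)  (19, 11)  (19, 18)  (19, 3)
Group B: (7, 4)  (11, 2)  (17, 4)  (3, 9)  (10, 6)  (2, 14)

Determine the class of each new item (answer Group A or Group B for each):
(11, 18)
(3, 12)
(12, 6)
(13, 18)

The rule appears to be: sum ≥ 22.
(11, 18): 11+18 = 29, checks out → Group A. (3, 12): 3+12 = 15, lacks this property → Group B. (12, 6): 12+6 = 18, lacks this property → Group B. (13, 18): 13+18 = 31, checks out → Group A.

Group A, Group B, Group B, Group A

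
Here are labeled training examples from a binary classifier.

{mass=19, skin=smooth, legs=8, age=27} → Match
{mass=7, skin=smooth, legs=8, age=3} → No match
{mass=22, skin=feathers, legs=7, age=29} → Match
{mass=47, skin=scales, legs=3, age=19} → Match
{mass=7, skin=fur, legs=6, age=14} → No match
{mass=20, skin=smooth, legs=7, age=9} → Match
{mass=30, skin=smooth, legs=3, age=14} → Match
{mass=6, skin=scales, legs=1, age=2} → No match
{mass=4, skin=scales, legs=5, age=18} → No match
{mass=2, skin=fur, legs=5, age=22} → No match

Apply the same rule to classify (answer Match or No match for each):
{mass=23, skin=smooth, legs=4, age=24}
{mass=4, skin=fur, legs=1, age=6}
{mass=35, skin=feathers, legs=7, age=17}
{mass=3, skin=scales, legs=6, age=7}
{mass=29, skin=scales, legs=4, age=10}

'Match' ⟺ mass ≥ 19.
{mass=23, skin=smooth, legs=4, age=24}: mass = 23 — meets the rule, so Match.
{mass=4, skin=fur, legs=1, age=6}: mass = 4 — fails the rule, so No match.
{mass=35, skin=feathers, legs=7, age=17}: mass = 35 — meets the rule, so Match.
{mass=3, skin=scales, legs=6, age=7}: mass = 3 — fails the rule, so No match.
{mass=29, skin=scales, legs=4, age=10}: mass = 29 — meets the rule, so Match.

Match, No match, Match, No match, Match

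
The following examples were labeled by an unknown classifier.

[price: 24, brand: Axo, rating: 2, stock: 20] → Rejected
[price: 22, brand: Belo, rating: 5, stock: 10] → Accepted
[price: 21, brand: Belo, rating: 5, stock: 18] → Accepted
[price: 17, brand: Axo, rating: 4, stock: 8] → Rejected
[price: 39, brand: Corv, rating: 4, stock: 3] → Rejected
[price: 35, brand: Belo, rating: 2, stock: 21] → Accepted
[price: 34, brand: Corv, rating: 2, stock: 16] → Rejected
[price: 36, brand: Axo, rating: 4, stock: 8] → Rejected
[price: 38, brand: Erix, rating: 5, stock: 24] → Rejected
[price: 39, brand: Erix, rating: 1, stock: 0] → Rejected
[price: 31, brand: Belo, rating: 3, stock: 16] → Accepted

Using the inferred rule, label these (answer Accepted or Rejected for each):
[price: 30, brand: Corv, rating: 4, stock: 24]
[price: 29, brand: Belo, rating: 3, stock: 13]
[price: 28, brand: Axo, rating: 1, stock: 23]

The rule appears to be: brand is Belo.
[price: 30, brand: Corv, rating: 4, stock: 24]: brand is Corv — lacks this property, so Rejected. [price: 29, brand: Belo, rating: 3, stock: 13]: brand is Belo — checks out, so Accepted. [price: 28, brand: Axo, rating: 1, stock: 23]: brand is Axo — lacks this property, so Rejected.

Rejected, Accepted, Rejected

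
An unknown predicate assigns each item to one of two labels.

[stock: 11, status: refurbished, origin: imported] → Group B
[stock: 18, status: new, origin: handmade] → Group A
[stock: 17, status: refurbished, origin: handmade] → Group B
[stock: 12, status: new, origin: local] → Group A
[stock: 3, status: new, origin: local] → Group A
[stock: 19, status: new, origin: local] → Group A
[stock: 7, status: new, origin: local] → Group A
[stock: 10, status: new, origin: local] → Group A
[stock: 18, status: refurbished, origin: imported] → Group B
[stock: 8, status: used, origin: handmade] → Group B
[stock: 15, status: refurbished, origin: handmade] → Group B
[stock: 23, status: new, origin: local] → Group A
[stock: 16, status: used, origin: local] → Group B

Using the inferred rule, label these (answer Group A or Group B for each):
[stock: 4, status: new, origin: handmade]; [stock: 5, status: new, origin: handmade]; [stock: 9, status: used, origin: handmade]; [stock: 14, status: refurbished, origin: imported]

Group A, Group A, Group B, Group B

Every 'Group A' example satisfies: status is new. None of the 'Group B' examples do.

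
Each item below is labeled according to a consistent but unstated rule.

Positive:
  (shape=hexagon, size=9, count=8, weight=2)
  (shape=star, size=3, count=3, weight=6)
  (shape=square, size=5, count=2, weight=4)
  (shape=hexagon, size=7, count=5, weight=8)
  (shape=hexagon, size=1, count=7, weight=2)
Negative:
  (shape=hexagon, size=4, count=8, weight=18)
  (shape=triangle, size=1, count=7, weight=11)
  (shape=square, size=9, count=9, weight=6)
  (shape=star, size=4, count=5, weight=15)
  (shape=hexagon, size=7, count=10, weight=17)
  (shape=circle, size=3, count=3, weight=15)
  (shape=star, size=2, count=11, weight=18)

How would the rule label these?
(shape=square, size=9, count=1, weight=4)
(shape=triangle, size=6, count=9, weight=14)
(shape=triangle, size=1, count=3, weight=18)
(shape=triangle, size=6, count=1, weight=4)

Positive, Negative, Negative, Positive

Every 'Positive' example satisfies: count ≤ 8 AND weight ≤ 8. None of the 'Negative' examples do.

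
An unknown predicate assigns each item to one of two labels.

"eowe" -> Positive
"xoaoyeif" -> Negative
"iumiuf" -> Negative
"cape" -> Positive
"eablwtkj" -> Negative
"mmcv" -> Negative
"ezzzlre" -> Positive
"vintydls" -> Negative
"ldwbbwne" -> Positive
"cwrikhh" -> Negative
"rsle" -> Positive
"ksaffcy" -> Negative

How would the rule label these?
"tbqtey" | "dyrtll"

Negative, Negative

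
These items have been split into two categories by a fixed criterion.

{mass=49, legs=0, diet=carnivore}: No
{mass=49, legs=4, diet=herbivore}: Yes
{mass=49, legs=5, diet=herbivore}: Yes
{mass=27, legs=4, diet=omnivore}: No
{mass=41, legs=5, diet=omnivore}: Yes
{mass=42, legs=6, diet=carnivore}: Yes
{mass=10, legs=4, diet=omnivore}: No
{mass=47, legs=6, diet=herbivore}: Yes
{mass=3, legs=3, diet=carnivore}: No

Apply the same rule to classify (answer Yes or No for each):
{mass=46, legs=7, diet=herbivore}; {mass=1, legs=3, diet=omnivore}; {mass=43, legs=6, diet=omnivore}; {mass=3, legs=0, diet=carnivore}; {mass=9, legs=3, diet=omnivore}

The pattern is that an item is 'Yes' exactly when: mass ≥ 41 AND legs ≥ 3.

Yes, No, Yes, No, No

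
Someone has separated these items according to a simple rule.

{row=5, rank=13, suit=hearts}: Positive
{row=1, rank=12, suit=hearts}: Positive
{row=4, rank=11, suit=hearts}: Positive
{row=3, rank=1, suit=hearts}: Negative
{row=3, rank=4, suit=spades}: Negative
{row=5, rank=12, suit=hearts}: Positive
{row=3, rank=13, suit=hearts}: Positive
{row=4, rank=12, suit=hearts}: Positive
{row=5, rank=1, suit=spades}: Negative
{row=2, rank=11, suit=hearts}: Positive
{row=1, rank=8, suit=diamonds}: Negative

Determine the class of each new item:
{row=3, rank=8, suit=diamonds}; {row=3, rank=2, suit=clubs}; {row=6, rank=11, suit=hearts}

Negative, Negative, Positive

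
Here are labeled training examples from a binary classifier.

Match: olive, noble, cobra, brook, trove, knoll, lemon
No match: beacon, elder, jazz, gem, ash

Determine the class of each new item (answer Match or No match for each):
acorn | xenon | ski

Match, Match, No match

'Match' ⟺ odd length AND contains 'o'.
acorn: length 5, has 'o', qualifies → Match.
xenon: length 5, has 'o', qualifies → Match.
ski: length 3, no 'o', does not satisfy this → No match.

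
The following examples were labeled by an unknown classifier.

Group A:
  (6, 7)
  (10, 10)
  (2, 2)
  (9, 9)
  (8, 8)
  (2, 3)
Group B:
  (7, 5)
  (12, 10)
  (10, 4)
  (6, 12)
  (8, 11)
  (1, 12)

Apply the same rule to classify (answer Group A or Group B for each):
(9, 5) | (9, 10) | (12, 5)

Group B, Group A, Group B

The common property of the 'Group A' items is: |first − second| ≤ 1. No 'Group B' item has it.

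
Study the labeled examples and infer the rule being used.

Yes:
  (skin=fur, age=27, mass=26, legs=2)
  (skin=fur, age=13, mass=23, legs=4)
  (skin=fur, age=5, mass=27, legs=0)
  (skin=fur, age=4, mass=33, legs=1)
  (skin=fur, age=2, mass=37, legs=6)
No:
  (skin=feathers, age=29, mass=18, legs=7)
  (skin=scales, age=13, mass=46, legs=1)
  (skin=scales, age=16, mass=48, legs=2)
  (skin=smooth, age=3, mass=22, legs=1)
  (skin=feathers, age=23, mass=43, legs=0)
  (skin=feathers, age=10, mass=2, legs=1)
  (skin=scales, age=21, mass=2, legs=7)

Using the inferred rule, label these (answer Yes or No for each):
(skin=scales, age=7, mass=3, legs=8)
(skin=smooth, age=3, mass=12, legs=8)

Comparing the two groups points to one rule — skin is fur.

No, No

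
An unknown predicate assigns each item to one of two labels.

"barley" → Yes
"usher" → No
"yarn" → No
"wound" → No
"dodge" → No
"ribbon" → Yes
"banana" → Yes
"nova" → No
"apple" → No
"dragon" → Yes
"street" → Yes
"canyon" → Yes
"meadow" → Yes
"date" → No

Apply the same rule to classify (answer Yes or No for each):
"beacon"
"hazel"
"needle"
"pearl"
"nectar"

Yes, No, Yes, No, Yes

Rule: length 6. This holds for each 'Yes' example and fails for each 'No' one.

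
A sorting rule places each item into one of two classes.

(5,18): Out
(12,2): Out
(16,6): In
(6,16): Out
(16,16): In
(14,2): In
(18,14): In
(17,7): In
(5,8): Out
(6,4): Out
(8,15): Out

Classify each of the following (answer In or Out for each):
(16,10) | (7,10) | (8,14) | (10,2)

The rule appears to be: first ≥ 14.
(16,10): In (first 16).
(7,10): Out (first 7).
(8,14): Out (first 8).
(10,2): Out (first 10).

In, Out, Out, Out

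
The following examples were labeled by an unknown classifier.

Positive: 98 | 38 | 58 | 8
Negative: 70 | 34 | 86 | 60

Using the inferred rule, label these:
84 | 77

Every 'Positive' example satisfies: ends in digit 8. None of the 'Negative' examples do.
84 → last digit 4 → Negative.
77 → last digit 7 → Negative.

Negative, Negative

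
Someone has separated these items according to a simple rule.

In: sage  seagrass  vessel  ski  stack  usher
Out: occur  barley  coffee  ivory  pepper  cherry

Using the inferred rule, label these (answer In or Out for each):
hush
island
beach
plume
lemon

In, In, Out, Out, Out

The rule appears to be: contains 's'.
In: hush, since has 's'. In: island, since has 's'. Out: beach, since no 's'. Out: plume, since no 's'. Out: lemon, since no 's'.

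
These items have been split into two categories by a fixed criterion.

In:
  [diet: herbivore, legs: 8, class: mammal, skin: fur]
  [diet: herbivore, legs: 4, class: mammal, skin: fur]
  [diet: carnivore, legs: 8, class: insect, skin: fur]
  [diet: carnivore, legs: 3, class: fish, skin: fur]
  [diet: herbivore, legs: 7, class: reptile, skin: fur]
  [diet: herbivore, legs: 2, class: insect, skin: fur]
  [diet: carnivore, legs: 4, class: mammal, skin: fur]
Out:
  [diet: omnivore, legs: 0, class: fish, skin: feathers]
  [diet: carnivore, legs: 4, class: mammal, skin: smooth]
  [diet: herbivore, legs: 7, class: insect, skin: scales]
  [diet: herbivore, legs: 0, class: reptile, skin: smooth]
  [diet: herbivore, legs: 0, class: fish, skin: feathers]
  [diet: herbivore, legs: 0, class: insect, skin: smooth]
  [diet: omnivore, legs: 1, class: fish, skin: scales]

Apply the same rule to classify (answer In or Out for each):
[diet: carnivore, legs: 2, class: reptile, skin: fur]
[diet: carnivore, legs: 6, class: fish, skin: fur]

In, In

Comparing the two groups points to one rule — skin is fur.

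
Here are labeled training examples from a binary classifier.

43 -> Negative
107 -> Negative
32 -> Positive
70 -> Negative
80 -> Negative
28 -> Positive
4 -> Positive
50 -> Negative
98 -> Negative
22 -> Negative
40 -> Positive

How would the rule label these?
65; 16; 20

Negative, Positive, Positive

'Positive' ⟺ multiple of 4 AND at most 40.
Negative: 65, since 65 = 4·16 + 1, 65 > 40. Positive: 16, since 16 = 4·4, 16 ≤ 40. Positive: 20, since 20 = 4·5, 20 ≤ 40.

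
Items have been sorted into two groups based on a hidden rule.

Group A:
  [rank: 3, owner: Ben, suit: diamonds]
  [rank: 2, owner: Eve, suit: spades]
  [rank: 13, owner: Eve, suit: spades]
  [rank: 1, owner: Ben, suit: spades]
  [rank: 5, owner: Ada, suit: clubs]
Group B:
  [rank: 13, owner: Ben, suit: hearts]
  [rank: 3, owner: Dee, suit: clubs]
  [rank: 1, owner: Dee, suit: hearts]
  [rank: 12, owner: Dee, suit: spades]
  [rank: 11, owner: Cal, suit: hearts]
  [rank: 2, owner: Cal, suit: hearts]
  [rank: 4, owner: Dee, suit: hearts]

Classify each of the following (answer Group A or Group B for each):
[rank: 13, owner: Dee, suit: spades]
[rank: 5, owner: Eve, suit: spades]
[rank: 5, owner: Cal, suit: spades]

'Group A' ⟺ suit is not hearts AND owner is not Dee.
Group B: [rank: 13, owner: Dee, suit: spades], since suit is spades, owner is Dee. Group A: [rank: 5, owner: Eve, suit: spades], since suit is spades, owner is Eve. Group A: [rank: 5, owner: Cal, suit: spades], since suit is spades, owner is Cal.

Group B, Group A, Group A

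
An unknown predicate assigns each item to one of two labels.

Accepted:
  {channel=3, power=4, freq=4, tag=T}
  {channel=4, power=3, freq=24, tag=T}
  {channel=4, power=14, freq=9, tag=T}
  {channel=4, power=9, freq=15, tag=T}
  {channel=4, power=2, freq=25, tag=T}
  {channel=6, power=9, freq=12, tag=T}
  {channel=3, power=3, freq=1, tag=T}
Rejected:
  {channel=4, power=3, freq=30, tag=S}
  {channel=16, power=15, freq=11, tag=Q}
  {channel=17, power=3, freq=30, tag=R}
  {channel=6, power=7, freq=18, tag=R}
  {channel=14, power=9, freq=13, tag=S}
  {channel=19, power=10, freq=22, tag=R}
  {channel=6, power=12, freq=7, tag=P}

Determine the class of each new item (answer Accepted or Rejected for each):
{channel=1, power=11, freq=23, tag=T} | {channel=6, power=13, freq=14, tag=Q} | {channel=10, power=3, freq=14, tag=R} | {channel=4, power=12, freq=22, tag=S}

Rule: tag is T. This holds for each 'Accepted' example and fails for each 'Rejected' one.
{channel=1, power=11, freq=23, tag=T} → tag is T → Accepted.
{channel=6, power=13, freq=14, tag=Q} → tag is Q → Rejected.
{channel=10, power=3, freq=14, tag=R} → tag is R → Rejected.
{channel=4, power=12, freq=22, tag=S} → tag is S → Rejected.

Accepted, Rejected, Rejected, Rejected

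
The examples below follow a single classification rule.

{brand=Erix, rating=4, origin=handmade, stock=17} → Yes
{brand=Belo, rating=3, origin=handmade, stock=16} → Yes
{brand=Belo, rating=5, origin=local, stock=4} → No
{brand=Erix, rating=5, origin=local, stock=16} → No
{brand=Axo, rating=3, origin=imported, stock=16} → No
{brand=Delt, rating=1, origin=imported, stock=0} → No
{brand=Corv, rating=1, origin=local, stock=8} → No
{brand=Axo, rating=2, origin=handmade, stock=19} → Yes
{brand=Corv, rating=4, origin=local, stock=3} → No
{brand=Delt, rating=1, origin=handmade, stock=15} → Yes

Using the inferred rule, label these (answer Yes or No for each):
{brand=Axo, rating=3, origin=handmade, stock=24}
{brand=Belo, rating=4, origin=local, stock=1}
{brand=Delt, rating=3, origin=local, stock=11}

One predicate separates the groups cleanly: origin is handmade.

Yes, No, No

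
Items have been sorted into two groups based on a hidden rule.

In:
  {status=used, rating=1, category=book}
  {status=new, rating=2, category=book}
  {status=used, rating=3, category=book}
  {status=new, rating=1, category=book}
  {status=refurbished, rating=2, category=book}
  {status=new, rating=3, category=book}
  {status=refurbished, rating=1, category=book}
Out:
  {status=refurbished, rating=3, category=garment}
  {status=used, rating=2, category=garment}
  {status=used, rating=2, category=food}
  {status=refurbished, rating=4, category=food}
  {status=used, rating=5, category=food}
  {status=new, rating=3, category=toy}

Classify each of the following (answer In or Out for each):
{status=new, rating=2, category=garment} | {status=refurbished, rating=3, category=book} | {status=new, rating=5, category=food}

Comparing the two groups points to one rule — category is book.
{status=new, rating=2, category=garment} — category is garment, hence Out.
{status=refurbished, rating=3, category=book} — category is book, hence In.
{status=new, rating=5, category=food} — category is food, hence Out.

Out, In, Out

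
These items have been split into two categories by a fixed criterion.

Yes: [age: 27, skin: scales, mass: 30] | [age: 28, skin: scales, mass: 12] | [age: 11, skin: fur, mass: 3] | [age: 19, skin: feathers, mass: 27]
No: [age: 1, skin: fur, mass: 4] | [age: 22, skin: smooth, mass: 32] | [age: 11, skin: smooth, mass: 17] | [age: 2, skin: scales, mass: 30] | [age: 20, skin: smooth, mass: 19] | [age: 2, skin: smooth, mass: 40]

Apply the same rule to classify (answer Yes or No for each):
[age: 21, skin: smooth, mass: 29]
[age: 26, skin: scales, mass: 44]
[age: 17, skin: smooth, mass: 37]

No, Yes, No

One predicate separates the groups cleanly: skin is not smooth AND age ≥ 11.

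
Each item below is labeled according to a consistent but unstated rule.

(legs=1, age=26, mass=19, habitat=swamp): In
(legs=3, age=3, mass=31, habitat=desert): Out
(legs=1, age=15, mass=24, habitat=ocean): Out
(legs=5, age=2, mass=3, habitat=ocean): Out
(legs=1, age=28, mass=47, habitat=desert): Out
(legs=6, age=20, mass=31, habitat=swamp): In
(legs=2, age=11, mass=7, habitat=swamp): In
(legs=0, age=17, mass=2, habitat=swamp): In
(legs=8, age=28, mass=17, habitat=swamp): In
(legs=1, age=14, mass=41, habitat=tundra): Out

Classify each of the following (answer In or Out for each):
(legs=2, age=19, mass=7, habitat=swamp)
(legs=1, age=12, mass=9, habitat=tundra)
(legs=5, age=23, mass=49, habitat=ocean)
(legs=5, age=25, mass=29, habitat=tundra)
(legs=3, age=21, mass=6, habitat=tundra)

Looking at the examples, the only property every 'In' case has and every 'Out' case lacks is: habitat is swamp.
(legs=2, age=19, mass=7, habitat=swamp): In (habitat is swamp).
(legs=1, age=12, mass=9, habitat=tundra): Out (habitat is tundra).
(legs=5, age=23, mass=49, habitat=ocean): Out (habitat is ocean).
(legs=5, age=25, mass=29, habitat=tundra): Out (habitat is tundra).
(legs=3, age=21, mass=6, habitat=tundra): Out (habitat is tundra).

In, Out, Out, Out, Out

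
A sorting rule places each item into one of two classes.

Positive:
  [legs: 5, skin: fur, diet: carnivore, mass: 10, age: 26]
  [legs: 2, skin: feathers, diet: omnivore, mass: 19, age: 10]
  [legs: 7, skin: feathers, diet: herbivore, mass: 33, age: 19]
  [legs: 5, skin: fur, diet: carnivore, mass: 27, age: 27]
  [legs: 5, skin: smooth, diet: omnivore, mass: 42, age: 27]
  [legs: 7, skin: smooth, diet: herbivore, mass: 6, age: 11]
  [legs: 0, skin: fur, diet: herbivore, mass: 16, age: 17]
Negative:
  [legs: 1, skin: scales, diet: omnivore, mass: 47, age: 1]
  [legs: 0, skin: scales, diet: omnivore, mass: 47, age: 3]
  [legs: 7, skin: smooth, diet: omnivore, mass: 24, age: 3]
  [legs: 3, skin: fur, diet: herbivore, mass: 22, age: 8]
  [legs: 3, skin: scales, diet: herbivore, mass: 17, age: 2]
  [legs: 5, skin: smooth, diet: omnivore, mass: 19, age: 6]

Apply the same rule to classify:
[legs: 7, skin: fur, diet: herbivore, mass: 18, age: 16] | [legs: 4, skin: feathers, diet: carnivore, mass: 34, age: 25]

The distinguishing property — age ≥ 10 — holds for all the 'Positive' cases and none of the 'Negative' cases.
Positive: [legs: 7, skin: fur, diet: herbivore, mass: 18, age: 16], since age = 16.
Positive: [legs: 4, skin: feathers, diet: carnivore, mass: 34, age: 25], since age = 25.

Positive, Positive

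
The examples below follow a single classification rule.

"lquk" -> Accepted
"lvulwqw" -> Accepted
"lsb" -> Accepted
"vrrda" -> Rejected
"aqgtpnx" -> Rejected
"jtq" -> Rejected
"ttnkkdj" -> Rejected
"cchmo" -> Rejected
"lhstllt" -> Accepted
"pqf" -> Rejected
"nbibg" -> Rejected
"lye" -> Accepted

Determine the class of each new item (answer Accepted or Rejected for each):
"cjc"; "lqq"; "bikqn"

Every 'Accepted' example satisfies: contains 'l'. None of the 'Rejected' examples do.
"cjc" — no 'l', hence Rejected.
"lqq" — has 'l', hence Accepted.
"bikqn" — no 'l', hence Rejected.

Rejected, Accepted, Rejected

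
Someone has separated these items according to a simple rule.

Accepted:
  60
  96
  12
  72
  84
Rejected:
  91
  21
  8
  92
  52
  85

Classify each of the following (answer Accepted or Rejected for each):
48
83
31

Accepted, Rejected, Rejected

The common property of the 'Accepted' items is: multiple of 6. No 'Rejected' item has it.
48: Accepted (48 = 6·8).
83: Rejected (83 = 6·13 + 5).
31: Rejected (31 = 6·5 + 1).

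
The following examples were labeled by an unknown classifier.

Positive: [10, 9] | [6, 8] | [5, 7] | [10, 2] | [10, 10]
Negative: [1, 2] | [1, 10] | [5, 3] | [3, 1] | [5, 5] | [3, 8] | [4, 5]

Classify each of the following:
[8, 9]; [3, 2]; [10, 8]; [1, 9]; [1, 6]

Positive, Negative, Positive, Negative, Negative

All 'Positive' examples share one property — sum ≥ 12 — and every 'Negative' example lacks it.
[8, 9]: 8+9 = 17, checks out → Positive. [3, 2]: 3+2 = 5, does not satisfy this → Negative. [10, 8]: 10+8 = 18, checks out → Positive. [1, 9]: 1+9 = 10, does not satisfy this → Negative. [1, 6]: 1+6 = 7, does not satisfy this → Negative.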